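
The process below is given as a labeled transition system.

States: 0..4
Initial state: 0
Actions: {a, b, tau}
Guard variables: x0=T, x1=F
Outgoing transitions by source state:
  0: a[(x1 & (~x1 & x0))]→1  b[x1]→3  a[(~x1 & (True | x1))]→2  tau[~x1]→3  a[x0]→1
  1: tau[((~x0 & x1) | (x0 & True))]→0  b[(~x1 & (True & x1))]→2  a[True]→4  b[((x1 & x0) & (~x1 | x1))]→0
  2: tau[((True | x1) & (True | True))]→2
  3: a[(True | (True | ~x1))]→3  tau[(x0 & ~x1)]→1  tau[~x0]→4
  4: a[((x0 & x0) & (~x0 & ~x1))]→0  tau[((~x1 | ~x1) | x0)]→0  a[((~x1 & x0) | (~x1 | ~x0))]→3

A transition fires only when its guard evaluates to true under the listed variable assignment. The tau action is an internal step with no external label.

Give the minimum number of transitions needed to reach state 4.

Layered search for 4:
  L0 = {0}
  L1 = {1,2,3}
  L2 = {4}
4 enters at depth 2; path a·a

Answer: 2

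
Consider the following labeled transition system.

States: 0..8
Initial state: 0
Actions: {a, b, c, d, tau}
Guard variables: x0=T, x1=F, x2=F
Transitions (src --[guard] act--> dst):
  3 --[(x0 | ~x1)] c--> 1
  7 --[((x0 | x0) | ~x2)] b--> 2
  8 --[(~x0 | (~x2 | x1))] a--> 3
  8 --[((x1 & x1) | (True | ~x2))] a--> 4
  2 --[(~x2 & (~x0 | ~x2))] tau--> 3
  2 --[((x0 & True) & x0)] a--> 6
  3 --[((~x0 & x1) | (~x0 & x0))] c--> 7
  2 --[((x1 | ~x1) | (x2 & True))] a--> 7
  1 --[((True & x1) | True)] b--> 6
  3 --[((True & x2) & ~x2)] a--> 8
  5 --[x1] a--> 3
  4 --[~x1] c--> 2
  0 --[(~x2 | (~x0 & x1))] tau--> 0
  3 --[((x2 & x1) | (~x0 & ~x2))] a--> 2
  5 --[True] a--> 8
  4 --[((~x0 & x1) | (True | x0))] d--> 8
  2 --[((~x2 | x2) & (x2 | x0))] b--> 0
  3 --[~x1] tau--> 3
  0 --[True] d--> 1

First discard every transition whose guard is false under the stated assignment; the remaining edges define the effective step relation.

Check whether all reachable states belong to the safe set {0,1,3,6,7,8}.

Inv-set: {0,1,3,6,7,8}
Reachable = {0,1,6}
  0: ✓
  1: ✓
  6: ✓

Answer: INVARIANT HOLDS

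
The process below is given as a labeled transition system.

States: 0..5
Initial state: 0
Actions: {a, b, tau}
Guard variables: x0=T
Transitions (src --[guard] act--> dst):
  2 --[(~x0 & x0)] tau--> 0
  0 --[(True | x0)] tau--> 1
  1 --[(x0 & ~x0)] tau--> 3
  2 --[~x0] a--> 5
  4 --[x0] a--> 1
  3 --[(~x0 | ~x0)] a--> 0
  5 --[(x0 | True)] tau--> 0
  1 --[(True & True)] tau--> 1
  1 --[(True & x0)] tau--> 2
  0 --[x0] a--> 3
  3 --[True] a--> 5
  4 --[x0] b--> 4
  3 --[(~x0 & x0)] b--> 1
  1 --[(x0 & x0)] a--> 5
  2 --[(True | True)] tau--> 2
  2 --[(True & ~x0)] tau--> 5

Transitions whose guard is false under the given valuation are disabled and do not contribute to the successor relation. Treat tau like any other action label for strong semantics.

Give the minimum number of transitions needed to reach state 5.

Answer: 2

Trace:
Breadth-first toward 5:
  L0 = {0}
  L1 = {1,3}
  L2 = {2,5}
depth(5)=2, e.g. a·a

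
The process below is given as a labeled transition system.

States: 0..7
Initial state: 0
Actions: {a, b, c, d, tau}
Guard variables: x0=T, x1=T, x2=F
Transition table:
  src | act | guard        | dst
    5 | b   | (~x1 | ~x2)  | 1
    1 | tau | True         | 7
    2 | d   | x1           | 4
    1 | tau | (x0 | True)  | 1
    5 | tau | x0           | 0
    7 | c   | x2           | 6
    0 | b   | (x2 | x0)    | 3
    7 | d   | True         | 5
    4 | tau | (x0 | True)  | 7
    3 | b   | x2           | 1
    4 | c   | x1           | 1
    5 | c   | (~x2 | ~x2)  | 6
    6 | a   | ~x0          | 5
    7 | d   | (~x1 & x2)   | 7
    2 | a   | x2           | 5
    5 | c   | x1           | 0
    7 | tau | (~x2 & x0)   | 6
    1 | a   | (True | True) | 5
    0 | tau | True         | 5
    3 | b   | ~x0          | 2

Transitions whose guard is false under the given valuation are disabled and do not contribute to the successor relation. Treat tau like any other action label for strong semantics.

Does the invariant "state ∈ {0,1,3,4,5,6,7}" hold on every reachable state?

Answer: INVARIANT HOLDS

Working:
Allowed set {0,1,3,4,5,6,7}
R = {0,1,3,5,6,7}
  0: ✓
  1: ✓
  3: ✓
  5: ✓
  6: ✓
  7: ✓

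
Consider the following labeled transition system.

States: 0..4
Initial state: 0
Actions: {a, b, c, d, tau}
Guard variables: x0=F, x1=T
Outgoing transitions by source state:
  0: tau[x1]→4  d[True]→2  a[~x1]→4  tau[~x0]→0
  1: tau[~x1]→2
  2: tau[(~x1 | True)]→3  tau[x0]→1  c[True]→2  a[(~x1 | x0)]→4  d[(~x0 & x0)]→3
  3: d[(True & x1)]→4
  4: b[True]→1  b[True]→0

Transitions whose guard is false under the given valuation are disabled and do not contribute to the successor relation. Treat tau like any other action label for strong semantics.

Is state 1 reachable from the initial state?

Answer: REACHABLE

Working:
Guard filter leaves 8 enabled edge(s).
L0 = {0}
L1 = {2,4}  total {0,2,4}
L2 = {1,3}  total {0,1,2,3,4}
Reachable = {0,1,2,3,4}
Path to 1: tau·b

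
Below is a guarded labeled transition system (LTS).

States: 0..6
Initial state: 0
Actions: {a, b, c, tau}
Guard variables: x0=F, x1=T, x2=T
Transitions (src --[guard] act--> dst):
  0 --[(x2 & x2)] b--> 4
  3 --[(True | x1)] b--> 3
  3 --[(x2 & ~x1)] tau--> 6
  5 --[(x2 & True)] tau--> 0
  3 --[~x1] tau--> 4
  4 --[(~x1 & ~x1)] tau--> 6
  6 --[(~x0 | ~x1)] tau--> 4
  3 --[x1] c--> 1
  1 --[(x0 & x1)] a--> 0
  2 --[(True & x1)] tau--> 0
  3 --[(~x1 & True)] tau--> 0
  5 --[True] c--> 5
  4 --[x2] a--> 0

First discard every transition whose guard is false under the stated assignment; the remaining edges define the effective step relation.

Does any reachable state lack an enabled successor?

Reachable = {0,4}
  0: b→4  [1 out]
  4: a→0  [1 out]

Answer: DEADLOCK-FREE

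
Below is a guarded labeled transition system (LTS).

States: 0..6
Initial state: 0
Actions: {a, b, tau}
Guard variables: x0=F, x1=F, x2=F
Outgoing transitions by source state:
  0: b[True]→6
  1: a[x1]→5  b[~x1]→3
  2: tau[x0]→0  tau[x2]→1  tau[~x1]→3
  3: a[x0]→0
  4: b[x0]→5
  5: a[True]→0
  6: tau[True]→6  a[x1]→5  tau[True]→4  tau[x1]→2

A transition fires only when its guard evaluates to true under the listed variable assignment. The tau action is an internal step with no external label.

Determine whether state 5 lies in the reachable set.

Answer: UNREACHABLE

Analysis:
After dropping false guards: 6 live edges.
L0 = {0}
L1 = {6}  total {0,6}
L2 = {4}  total {0,4,6}
R = {0,4,6}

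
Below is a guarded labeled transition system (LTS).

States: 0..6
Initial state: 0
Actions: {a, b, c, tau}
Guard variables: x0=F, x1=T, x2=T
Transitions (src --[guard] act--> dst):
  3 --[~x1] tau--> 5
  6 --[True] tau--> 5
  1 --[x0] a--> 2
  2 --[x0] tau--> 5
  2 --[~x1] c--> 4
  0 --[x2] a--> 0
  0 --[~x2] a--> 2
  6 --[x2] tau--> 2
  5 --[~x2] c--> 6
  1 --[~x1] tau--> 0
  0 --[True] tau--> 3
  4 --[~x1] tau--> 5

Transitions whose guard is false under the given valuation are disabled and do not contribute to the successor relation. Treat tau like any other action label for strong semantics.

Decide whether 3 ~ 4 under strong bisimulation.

Answer: BISIMILAR

Trace:
Compute ~ classes (split until stable):
  π0 = {{0,1,2,3,4,5,6}}
  π1 = {{0},{1,2,3,4,5},{6}}
3 equivalence class(es) (converged in 2)
class of 3: {1,2,3,4,5}; class of 4: {1,2,3,4,5}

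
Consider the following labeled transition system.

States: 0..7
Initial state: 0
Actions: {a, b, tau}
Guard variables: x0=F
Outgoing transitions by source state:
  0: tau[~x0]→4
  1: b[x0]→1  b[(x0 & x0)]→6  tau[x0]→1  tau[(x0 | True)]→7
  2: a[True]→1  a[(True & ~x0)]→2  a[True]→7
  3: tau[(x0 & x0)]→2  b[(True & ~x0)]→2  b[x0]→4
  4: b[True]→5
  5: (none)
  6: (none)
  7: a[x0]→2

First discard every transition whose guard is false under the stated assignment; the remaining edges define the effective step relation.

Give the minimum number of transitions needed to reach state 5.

Answer: 2

Analysis:
Layered search for 5:
  L0 = {0}
  L1 = {4}
  L2 = {5}
depth(5)=2, e.g. tau·b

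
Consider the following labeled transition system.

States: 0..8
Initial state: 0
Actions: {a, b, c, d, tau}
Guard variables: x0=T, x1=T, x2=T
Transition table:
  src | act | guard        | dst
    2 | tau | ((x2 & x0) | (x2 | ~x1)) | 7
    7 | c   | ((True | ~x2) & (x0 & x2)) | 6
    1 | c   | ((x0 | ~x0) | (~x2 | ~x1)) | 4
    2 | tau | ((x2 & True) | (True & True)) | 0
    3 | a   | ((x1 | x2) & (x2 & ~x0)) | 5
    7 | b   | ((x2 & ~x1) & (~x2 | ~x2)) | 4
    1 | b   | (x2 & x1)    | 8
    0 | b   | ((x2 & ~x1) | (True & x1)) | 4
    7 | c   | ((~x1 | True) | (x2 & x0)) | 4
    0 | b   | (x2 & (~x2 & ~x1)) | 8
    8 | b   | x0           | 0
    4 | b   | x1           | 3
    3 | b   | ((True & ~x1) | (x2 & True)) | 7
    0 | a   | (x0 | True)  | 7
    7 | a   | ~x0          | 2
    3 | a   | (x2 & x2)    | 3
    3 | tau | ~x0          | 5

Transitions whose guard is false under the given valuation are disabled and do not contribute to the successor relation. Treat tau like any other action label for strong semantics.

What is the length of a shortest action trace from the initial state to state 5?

Answer: UNREACHABLE

Analysis:
BFS to 5:
  Layer 0: {0}
  Layer 1: {4,7}
  Layer 2: {3,6}
5 never appears.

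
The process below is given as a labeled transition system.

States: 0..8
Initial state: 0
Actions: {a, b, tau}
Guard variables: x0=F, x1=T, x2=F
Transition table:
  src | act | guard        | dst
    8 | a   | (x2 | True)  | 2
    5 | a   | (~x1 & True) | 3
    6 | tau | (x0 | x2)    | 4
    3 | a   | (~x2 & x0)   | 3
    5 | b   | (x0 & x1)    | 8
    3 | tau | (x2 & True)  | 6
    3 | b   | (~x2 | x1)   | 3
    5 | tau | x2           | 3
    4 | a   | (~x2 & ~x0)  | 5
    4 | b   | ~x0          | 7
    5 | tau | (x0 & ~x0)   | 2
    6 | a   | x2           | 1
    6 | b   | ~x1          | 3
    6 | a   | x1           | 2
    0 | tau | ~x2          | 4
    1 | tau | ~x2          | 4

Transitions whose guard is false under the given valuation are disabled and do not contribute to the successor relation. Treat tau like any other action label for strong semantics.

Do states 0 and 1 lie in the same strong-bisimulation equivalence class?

Answer: BISIMILAR

Trace:
Compute ~ classes (split until stable):
  round 0: {{0,1,2,3,4,5,6,7,8}}
  round 1: {{0,1},{2,5,7},{3},{4},{6,8}}
5 equivalence class(es) (converged in 2)
0∈{0,1}, 1∈{0,1}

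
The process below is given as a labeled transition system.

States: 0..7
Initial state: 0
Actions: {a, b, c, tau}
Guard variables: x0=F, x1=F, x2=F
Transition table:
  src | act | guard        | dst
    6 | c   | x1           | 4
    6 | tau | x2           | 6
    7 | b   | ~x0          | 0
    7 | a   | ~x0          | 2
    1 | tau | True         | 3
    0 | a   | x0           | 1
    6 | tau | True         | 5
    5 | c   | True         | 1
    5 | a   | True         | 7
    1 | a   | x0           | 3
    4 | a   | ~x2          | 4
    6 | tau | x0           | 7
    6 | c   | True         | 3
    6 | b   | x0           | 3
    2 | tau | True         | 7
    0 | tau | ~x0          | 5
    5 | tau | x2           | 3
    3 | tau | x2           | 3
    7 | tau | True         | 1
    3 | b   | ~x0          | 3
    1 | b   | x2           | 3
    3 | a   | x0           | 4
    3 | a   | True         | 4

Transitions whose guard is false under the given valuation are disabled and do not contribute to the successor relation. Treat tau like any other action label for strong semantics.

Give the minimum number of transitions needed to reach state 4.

Answer: 4

Analysis:
BFS to 4:
  L0 = {0}
  L1 = {5}
  L2 = {1,7}
  L3 = {2,3}
  L4 = {4}
depth(4)=4, e.g. tau·c·tau·a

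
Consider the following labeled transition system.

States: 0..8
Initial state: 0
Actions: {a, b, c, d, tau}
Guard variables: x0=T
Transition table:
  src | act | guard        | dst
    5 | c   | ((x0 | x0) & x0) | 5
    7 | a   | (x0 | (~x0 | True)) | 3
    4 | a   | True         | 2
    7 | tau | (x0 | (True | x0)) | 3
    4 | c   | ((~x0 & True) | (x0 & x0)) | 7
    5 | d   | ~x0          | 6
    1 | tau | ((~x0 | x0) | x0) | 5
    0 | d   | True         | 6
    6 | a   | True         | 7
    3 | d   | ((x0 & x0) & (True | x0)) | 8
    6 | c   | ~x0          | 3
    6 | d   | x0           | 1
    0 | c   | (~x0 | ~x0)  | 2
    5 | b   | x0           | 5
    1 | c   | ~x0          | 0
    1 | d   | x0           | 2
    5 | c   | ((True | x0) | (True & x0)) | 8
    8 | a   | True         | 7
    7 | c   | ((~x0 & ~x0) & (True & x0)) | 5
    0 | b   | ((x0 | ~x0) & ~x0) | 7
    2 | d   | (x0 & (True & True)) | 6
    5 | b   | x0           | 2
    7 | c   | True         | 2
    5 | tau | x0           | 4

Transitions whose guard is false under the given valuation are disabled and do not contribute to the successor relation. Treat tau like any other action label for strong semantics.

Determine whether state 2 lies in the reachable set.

18 transition(s) survive guard evaluation.
L0 = {0}
L1 = {6}  cumulative {0,6}
L2 = {1,7}  cumulative {0,1,6,7}
L3 = {2,3,5}  cumulative {0,1,2,3,5,6,7}
L4 = {4,8}  cumulative {0,1,2,3,4,5,6,7,8}
Reach set: {0,1,2,3,4,5,6,7,8}
trace reaching 2: d·a·c

Answer: REACHABLE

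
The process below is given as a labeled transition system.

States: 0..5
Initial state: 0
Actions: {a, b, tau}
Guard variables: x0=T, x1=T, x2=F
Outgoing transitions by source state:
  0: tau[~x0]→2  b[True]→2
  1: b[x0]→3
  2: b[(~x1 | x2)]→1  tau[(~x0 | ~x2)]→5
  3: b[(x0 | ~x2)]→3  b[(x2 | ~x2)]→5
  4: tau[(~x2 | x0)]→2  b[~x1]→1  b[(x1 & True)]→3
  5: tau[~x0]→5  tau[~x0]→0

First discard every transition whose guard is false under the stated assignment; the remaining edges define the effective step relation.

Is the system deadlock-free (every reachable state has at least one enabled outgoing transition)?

Reachable = {0,2,5}
  0: b→2  [1 exit(s)]
  2: tau→5  [1 exit(s)]
  5: ∅  [STUCK]
witness 5: b·tau

Answer: DEADLOCK at state 5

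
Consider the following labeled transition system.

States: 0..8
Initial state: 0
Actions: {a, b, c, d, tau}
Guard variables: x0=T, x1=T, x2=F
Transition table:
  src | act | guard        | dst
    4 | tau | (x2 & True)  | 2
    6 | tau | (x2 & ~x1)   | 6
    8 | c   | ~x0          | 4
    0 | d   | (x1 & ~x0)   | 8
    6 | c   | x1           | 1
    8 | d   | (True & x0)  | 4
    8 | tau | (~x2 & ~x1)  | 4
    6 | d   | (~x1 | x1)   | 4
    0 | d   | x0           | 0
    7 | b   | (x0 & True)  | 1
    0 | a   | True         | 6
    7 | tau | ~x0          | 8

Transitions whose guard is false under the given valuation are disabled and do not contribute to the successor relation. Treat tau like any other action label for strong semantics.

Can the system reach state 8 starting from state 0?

Answer: UNREACHABLE

Analysis:
6 transition(s) survive guard evaluation.
depth 0: {0}
depth 1: {6}  total {0,6}
depth 2: {1,4}  total {0,1,4,6}
Reach set: {0,1,4,6}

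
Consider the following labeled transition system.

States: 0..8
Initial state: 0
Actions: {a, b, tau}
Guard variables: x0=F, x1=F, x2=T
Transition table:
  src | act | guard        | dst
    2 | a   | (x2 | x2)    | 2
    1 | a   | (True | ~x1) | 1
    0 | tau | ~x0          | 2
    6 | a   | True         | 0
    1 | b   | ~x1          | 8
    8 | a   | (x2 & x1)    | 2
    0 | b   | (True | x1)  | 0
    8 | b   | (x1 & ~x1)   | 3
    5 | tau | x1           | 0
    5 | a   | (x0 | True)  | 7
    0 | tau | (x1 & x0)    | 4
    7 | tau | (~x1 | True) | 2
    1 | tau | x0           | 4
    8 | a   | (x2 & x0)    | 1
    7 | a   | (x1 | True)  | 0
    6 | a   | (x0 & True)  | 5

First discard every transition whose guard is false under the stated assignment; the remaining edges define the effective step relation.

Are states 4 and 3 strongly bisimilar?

Answer: BISIMILAR

Working:
Bisimulation quotient by refinement:
  round 0: {{0,1,2,3,4,5,6,7,8}}
  round 1: {{0},{1},{2,5,6},{3,4,8},{7}}
  round 2: {{0},{1},{2},{3,4,8},{5},{6},{7}}
7 equivalence class(es) (converged in 3)
class of 4: {3,4,8}; class of 3: {3,4,8}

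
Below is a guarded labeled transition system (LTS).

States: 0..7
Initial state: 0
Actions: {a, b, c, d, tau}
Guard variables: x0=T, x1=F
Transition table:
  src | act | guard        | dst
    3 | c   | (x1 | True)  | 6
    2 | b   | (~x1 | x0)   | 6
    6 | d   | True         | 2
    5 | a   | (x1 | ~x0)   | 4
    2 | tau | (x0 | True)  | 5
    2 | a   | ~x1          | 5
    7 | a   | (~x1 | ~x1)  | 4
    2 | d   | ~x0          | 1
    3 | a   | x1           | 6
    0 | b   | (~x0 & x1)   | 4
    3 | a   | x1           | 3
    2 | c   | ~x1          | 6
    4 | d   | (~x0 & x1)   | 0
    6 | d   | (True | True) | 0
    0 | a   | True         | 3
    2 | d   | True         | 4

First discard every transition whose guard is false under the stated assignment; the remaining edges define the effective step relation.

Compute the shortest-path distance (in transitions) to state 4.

Answer: 4

Trace:
Breadth-first toward 4:
  L0 = {0}
  L1 = {3}
  L2 = {6}
  L3 = {2}
  L4 = {4,5}
first hit 4 at d=4 via a·c·d·d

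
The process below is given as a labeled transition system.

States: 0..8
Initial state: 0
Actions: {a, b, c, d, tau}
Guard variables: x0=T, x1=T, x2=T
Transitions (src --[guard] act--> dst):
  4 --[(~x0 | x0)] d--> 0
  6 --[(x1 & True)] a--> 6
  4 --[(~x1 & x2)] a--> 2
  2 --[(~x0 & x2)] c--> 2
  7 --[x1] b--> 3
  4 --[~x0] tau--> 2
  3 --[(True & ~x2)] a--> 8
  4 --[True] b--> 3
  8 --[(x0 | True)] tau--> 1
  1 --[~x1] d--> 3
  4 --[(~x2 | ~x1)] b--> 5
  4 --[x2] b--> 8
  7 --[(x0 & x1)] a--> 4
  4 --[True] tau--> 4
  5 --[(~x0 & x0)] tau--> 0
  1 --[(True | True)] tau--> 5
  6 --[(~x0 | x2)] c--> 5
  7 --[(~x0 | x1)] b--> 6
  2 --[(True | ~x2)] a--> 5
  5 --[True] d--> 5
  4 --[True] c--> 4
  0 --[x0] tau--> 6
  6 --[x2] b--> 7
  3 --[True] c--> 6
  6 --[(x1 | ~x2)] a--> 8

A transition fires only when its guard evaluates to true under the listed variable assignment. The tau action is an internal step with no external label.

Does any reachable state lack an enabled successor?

Answer: DEADLOCK-FREE

Trace:
Reachable = {0,1,3,4,5,6,7,8}
  0: tau→6  [deg 1]
  1: tau→5  [deg 1]
  3: c→6  [deg 1]
  4: b→3  b→8  c→4  d→0  tau→4  [deg 5]
  5: d→5  [deg 1]
  6: a→6  a→8  b→7  c→5  [deg 4]
  7: a→4  b→3  b→6  [deg 3]
  8: tau→1  [deg 1]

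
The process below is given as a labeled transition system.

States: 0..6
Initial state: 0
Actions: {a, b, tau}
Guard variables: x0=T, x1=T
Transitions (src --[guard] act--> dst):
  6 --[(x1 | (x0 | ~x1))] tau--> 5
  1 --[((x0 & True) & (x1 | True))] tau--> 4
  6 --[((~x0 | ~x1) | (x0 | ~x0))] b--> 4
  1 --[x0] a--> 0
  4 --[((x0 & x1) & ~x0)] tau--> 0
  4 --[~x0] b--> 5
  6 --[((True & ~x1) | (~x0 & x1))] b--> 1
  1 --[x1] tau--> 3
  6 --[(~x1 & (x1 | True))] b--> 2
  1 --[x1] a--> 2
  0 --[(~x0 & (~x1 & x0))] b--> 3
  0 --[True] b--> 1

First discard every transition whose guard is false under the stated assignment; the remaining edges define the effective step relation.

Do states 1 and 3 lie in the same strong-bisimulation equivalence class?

Answer: NOT BISIMILAR

Working:
Bisimulation quotient by refinement:
  π0 = {{0,1,2,3,4,5,6}}
  π1 = {{0},{1},{2,3,4,5},{6}}
stable after 2 split(s): 4 block(s)
[1]={1}  [3]={2,3,4,5}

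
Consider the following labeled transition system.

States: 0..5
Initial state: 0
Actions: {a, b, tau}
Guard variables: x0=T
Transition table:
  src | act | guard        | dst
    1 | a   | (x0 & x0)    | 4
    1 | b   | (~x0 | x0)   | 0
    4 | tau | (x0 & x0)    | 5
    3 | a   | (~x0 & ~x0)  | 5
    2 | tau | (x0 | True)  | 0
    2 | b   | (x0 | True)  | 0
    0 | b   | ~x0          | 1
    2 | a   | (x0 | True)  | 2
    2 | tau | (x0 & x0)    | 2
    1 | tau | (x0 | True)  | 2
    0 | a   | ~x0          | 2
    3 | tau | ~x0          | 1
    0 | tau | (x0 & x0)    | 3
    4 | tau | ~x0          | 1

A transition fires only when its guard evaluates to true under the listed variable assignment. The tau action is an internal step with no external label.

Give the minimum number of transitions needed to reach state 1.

Breadth-first toward 1:
  L0 = {0}
  L1 = {3}
1 never appears.

Answer: UNREACHABLE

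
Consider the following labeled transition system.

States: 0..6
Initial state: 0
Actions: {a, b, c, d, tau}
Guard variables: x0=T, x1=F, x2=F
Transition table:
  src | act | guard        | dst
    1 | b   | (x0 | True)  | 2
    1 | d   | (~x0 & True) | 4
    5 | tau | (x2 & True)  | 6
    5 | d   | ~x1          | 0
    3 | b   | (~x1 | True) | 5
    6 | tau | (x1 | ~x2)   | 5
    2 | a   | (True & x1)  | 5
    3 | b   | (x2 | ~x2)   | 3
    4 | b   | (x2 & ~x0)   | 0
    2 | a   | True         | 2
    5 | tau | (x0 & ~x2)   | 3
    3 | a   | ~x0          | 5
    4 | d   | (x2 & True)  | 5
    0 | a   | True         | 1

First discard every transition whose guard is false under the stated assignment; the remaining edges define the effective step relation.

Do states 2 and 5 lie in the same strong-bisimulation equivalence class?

Answer: NOT BISIMILAR

Trace:
Bisimulation quotient by refinement:
  round 0: {{0,1,2,3,4,5,6}}
  round 1: {{0,2},{1,3},{4},{5},{6}}
  round 2: {{0},{1},{2},{3},{4},{5},{6}}
Fixed point at round 3; 7 class(es).
2∈{2}, 5∈{5}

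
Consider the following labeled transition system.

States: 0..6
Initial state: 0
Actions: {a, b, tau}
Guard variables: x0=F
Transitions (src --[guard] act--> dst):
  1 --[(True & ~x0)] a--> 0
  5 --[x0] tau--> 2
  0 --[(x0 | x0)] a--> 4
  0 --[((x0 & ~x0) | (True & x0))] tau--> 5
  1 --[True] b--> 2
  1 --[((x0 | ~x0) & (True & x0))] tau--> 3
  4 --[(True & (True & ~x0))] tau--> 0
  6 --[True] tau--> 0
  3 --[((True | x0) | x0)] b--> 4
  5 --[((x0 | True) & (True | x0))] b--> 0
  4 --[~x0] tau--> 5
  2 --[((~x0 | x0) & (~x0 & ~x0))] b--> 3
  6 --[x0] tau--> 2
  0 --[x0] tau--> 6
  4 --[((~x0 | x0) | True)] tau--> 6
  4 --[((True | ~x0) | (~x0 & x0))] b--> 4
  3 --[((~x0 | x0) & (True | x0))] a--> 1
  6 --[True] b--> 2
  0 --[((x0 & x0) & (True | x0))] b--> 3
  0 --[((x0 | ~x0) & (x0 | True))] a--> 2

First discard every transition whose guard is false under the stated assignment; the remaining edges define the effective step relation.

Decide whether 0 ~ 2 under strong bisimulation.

Answer: NOT BISIMILAR

Trace:
Compute ~ classes (split until stable):
  round 0: {{0,1,2,3,4,5,6}}
  round 1: {{0},{1,3},{2,5},{4,6}}
  round 2: {{0},{1},{2},{3},{4},{5},{6}}
Fixed point at round 3; 7 class(es).
class of 0: {0}; class of 2: {2}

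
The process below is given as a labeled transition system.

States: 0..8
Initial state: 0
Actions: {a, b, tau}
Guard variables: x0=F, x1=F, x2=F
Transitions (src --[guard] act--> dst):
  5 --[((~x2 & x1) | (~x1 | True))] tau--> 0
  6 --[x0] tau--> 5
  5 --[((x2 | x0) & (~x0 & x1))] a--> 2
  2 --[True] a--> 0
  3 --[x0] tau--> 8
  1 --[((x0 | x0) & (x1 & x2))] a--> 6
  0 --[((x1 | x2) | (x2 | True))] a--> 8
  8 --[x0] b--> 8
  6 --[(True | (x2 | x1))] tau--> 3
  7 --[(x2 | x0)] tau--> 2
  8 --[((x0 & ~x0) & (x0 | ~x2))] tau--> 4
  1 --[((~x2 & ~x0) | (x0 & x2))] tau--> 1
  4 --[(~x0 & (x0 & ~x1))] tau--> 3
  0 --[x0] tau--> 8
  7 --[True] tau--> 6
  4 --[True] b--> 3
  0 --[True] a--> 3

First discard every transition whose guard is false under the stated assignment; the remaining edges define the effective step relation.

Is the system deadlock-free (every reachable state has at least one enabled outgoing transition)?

Reachable = {0,3,8}
  0: a→3  a→8  [2 exit(s)]
  3: ∅  [STUCK]
  8: ∅  [STUCK]
witness 3: a

Answer: DEADLOCK at state 3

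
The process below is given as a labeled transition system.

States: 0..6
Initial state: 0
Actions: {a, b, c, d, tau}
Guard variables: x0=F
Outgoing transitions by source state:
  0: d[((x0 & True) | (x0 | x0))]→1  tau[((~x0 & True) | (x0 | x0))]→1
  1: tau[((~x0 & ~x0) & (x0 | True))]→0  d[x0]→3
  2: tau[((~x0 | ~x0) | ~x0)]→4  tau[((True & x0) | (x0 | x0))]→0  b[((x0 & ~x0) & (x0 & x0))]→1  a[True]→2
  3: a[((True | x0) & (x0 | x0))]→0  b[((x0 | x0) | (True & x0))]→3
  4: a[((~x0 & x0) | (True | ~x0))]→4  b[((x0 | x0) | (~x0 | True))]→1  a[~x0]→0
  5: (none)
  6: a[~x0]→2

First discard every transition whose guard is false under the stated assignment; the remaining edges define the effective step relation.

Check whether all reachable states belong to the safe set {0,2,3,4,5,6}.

Safe = {0,2,3,4,5,6}
R = {0,1}
  0: ok
  1: ✗ unsafe
counterexample path to 1: tau

Answer: INVARIANT VIOLATED at state 1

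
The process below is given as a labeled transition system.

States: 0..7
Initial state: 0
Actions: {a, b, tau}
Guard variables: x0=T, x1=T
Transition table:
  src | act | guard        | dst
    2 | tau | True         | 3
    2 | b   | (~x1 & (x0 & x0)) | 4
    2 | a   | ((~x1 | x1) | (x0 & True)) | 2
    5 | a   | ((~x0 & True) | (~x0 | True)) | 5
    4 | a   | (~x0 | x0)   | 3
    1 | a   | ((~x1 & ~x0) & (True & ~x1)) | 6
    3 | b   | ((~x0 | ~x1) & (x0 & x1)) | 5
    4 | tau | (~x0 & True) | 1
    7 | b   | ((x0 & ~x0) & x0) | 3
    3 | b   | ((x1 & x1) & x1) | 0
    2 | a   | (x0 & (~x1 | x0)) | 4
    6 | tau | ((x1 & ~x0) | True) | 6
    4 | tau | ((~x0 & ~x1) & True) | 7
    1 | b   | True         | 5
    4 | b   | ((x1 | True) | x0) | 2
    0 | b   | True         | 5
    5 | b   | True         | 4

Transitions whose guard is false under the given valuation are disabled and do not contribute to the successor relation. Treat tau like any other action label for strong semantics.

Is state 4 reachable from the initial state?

Answer: REACHABLE

Analysis:
After dropping false guards: 11 live edges.
Layer 0: {0}
Layer 1: {5}  total {0,5}
Layer 2: {4}  total {0,4,5}
Layer 3: {2,3}  total {0,2,3,4,5}
Reachable = {0,2,3,4,5}
trace reaching 4: b·b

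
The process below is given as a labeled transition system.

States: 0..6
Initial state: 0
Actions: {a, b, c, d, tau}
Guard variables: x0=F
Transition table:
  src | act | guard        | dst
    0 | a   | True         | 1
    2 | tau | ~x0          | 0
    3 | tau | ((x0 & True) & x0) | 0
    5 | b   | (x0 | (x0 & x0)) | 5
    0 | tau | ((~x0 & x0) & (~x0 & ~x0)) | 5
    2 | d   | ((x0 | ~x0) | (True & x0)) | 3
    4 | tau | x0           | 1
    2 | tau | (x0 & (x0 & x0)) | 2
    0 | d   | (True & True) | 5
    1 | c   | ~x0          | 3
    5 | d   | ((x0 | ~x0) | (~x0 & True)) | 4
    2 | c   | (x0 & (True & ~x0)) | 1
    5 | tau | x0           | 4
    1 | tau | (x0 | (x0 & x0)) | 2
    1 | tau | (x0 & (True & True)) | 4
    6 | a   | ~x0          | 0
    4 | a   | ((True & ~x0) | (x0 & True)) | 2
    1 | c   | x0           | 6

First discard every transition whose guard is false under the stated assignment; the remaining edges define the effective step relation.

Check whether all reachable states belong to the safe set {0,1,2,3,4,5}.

Inv-set: {0,1,2,3,4,5}
Reach set: {0,1,2,3,4,5}
  0: safe
  1: safe
  2: safe
  3: safe
  4: safe
  5: safe

Answer: INVARIANT HOLDS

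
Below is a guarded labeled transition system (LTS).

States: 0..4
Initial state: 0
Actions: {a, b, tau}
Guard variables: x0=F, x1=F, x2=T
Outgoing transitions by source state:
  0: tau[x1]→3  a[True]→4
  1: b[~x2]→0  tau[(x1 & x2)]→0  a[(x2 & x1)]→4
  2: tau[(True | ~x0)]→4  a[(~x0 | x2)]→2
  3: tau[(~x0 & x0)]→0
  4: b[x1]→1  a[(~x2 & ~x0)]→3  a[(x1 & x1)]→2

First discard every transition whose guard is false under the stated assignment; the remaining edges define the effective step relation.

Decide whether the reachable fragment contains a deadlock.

Reachable = {0,4}
  0: a→4  [1 exit(s)]
  4: ∅  [STUCK]
Path to 4: a

Answer: DEADLOCK at state 4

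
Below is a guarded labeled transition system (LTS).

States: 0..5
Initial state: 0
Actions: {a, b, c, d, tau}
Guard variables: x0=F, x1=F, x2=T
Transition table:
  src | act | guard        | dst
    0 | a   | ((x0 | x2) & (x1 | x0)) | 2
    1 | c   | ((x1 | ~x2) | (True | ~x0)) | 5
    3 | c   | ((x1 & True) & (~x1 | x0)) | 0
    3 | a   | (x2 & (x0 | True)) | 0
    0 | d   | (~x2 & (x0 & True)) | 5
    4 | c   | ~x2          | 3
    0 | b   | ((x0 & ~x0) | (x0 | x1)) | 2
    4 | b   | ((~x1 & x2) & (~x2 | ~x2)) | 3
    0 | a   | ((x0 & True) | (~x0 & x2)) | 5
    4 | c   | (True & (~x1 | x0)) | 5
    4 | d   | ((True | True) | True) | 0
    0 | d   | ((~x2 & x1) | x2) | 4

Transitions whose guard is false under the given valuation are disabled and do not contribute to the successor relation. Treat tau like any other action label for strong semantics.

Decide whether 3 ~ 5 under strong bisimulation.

Compute ~ classes (split until stable):
  round 0: {{0,1,2,3,4,5}}
  round 1: {{0},{1},{2,5},{3},{4}}
5 equivalence class(es) (converged in 2)
class of 3: {3}; class of 5: {2,5}

Answer: NOT BISIMILAR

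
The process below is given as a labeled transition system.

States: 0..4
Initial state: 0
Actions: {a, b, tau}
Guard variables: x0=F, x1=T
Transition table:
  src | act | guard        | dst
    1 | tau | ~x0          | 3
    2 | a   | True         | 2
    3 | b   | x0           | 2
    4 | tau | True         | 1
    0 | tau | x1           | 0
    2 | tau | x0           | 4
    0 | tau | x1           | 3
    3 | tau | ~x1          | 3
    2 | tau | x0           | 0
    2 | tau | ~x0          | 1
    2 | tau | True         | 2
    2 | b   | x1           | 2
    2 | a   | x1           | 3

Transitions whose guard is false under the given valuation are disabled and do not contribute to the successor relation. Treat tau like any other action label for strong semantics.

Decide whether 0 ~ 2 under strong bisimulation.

Refine partition for ~:
  π0 = {{0,1,2,3,4}}
  π1 = {{0,1,4},{2},{3}}
  π2 = {{0},{1},{2},{3},{4}}
5 equivalence class(es) (converged in 3)
0∈{0}, 2∈{2}

Answer: NOT BISIMILAR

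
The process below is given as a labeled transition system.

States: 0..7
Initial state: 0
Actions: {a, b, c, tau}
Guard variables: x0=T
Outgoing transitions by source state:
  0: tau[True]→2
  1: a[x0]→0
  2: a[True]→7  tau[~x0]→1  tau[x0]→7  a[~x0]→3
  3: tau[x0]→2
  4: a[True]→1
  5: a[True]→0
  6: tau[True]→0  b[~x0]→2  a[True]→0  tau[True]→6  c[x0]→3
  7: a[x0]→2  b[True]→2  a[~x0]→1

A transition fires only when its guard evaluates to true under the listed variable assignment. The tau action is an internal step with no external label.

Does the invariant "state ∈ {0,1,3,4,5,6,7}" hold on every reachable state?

Allowed set {0,1,3,4,5,6,7}
Reach set: {0,2,7}
  0: ok
  2: ✗ unsafe
  7: ok
witness against invariant: tau → 2

Answer: INVARIANT VIOLATED at state 2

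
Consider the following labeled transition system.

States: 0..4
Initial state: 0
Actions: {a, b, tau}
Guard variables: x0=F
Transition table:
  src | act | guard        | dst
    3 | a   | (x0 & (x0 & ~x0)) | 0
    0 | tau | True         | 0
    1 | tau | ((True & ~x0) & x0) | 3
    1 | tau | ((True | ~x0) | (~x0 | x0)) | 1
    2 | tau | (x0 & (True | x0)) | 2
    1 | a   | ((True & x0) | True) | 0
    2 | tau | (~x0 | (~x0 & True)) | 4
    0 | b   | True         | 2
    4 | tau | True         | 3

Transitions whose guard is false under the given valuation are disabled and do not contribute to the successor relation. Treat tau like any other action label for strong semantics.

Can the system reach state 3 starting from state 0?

Answer: REACHABLE

Trace:
Guard filter leaves 6 enabled edge(s).
depth 0: {0}
depth 1: {2}  total {0,2}
depth 2: {4}  total {0,2,4}
depth 3: {3}  total {0,2,3,4}
Reachable = {0,2,3,4}
Path to 3: b·tau·tau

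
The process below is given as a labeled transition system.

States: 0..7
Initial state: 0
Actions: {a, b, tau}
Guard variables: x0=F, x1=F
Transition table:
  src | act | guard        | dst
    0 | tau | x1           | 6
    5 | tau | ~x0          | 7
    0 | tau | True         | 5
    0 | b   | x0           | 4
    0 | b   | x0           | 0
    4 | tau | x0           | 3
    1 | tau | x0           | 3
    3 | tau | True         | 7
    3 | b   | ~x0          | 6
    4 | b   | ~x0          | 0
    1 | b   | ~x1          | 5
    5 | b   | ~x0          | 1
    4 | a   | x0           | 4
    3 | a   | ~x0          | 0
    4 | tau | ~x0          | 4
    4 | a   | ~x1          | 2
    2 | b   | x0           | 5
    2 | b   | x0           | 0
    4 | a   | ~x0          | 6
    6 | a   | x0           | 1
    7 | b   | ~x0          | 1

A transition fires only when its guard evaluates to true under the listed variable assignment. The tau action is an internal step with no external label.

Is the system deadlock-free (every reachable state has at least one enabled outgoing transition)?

Reach set: {0,1,5,7}
  0: tau→5  [deg 1]
  1: b→5  [deg 1]
  5: b→1  tau→7  [deg 2]
  7: b→1  [deg 1]

Answer: DEADLOCK-FREE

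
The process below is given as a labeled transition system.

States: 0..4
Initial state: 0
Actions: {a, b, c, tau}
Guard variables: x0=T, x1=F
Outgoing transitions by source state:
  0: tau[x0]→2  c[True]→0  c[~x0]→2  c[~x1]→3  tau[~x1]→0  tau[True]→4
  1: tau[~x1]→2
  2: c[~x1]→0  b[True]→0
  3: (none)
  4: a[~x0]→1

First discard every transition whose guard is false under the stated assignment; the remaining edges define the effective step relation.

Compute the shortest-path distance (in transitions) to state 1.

Answer: UNREACHABLE

Trace:
Breadth-first toward 1:
  Layer 0: {0}
  Layer 1: {2,3,4}
1 never appears.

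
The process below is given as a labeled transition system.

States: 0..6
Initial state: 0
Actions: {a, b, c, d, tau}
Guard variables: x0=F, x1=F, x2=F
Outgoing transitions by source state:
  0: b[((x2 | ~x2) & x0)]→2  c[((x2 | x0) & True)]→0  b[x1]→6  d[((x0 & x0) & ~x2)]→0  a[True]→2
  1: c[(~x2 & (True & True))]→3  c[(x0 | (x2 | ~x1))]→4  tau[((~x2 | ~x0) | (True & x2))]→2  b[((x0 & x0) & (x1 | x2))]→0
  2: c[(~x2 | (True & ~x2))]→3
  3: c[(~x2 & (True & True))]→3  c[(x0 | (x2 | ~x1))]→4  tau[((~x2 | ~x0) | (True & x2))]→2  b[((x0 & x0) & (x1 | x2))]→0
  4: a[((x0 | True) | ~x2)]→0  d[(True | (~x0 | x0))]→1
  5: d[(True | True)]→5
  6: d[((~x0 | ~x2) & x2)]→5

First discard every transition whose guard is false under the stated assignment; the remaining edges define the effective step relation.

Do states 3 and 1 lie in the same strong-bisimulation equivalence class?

Refine partition for ~:
  P[0] = {{0,1,2,3,4,5,6}}
  P[1] = {{0},{1,3},{2},{4},{5},{6}}
Fixed point at round 2; 6 class(es).
[3]={1,3}  [1]={1,3}

Answer: BISIMILAR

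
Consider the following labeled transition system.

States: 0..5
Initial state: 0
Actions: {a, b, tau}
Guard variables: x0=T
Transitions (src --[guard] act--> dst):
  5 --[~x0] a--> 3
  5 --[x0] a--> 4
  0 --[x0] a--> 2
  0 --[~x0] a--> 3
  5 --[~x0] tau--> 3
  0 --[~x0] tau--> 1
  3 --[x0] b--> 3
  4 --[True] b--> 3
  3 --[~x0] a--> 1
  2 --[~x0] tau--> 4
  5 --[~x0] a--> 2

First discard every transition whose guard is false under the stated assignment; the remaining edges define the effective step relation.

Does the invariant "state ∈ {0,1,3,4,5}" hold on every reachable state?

Answer: INVARIANT VIOLATED at state 2

Trace:
Allowed set {0,1,3,4,5}
R = {0,2}
  0: ✓
  2: outside
reach 2 via a — violates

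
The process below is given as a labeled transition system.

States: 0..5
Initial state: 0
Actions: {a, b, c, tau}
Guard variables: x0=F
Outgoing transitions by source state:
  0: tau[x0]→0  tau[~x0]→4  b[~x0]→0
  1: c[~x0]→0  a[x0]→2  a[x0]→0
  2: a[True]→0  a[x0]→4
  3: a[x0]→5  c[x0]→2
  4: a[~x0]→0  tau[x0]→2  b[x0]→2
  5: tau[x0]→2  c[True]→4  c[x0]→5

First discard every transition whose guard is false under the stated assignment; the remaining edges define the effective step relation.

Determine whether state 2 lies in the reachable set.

After dropping false guards: 6 live edges.
Layer 0: {0}
Layer 1: {4}  cumulative {0,4}
R = {0,4}

Answer: UNREACHABLE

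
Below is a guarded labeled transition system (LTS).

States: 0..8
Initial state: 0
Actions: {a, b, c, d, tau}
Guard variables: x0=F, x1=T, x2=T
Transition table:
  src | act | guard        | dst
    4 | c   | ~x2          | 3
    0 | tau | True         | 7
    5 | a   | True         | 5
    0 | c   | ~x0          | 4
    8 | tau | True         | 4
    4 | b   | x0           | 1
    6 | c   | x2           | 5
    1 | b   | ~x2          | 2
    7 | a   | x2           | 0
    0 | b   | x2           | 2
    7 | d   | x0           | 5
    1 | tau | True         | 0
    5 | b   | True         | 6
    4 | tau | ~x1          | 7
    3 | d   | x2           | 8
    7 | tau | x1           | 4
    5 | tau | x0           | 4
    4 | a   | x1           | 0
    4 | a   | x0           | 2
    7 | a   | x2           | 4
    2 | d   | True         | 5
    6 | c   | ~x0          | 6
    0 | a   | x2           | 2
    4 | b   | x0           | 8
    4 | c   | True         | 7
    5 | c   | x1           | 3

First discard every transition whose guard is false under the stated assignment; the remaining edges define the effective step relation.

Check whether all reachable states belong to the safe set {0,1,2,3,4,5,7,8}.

Safe = {0,1,2,3,4,5,7,8}
Reachable = {0,2,3,4,5,6,7,8}
  0: ✓
  2: ✓
  3: ✓
  4: ✓
  5: ✓
  6: ✗ unsafe
  7: ✓
  8: ✓
witness against invariant: b·d·b → 6

Answer: INVARIANT VIOLATED at state 6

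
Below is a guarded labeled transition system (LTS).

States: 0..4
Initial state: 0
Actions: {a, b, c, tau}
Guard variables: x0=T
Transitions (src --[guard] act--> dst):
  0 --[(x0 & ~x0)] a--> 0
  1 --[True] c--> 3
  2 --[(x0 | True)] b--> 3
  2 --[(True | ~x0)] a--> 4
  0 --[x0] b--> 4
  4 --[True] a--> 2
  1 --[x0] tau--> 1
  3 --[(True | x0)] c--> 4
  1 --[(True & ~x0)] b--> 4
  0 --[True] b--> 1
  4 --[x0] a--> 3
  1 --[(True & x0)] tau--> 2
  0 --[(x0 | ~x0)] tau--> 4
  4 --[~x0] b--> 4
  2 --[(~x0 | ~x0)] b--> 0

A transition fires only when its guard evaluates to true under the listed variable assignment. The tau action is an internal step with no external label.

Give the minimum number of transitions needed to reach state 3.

BFS to 3:
  Layer 0: {0}
  Layer 1: {1,4}
  Layer 2: {2,3}
first hit 3 at d=2 via b·c

Answer: 2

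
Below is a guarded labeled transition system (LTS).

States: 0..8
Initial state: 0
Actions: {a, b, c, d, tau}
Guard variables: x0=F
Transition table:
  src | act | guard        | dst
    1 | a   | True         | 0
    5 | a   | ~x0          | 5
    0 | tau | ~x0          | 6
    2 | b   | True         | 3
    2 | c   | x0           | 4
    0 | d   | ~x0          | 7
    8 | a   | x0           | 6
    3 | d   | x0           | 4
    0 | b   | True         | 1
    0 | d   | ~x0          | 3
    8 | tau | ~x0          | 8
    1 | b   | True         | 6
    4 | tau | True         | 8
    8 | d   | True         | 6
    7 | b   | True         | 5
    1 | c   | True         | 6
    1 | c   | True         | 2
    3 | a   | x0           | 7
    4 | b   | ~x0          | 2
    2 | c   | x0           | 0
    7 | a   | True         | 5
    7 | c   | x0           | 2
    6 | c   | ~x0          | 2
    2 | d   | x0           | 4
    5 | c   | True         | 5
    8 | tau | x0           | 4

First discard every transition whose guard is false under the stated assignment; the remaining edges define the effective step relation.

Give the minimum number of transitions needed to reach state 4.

Layered search for 4:
  Layer 0: {0}
  Layer 1: {1,3,6,7}
  Layer 2: {2,5}
4 never appears.

Answer: UNREACHABLE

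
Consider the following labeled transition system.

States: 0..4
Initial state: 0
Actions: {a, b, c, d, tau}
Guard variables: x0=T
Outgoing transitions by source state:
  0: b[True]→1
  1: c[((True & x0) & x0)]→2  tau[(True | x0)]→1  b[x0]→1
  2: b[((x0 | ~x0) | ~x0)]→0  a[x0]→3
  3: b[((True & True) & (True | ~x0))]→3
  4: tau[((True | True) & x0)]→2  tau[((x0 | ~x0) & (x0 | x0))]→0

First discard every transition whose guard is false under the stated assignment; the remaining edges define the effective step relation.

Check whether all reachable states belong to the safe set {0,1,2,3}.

Allowed set {0,1,2,3}
Reachable = {0,1,2,3}
  0: safe
  1: safe
  2: safe
  3: safe

Answer: INVARIANT HOLDS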